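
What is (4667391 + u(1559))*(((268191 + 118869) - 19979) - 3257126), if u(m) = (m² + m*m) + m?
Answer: -27541874526040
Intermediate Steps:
u(m) = m + 2*m² (u(m) = (m² + m²) + m = 2*m² + m = m + 2*m²)
(4667391 + u(1559))*(((268191 + 118869) - 19979) - 3257126) = (4667391 + 1559*(1 + 2*1559))*(((268191 + 118869) - 19979) - 3257126) = (4667391 + 1559*(1 + 3118))*((387060 - 19979) - 3257126) = (4667391 + 1559*3119)*(367081 - 3257126) = (4667391 + 4862521)*(-2890045) = 9529912*(-2890045) = -27541874526040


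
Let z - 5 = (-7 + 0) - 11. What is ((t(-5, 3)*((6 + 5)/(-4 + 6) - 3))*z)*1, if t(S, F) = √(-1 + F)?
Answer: -65*√2/2 ≈ -45.962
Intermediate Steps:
z = -13 (z = 5 + ((-7 + 0) - 11) = 5 + (-7 - 11) = 5 - 18 = -13)
((t(-5, 3)*((6 + 5)/(-4 + 6) - 3))*z)*1 = ((√(-1 + 3)*((6 + 5)/(-4 + 6) - 3))*(-13))*1 = ((√2*(11/2 - 3))*(-13))*1 = ((√2*(5/2))*(-13))*1 = ((5*√2/2)*(-13))*1 = -65*√2/2*1 = -65*√2/2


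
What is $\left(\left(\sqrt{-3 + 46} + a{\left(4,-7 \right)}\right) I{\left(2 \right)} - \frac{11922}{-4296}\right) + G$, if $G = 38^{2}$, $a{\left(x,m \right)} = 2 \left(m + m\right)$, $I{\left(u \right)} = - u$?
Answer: $\frac{1075987}{716} - 2 \sqrt{43} \approx 1489.7$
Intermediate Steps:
$a{\left(x,m \right)} = 4 m$ ($a{\left(x,m \right)} = 2 \cdot 2 m = 4 m$)
$G = 1444$
$\left(\left(\sqrt{-3 + 46} + a{\left(4,-7 \right)}\right) I{\left(2 \right)} - \frac{11922}{-4296}\right) + G = \left(\left(\sqrt{-3 + 46} + 4 \left(-7\right)\right) \left(\left(-1\right) 2\right) - \frac{11922}{-4296}\right) + 1444 = \left(\left(\sqrt{43} - 28\right) \left(-2\right) - - \frac{1987}{716}\right) + 1444 = \left(\left(-28 + \sqrt{43}\right) \left(-2\right) + \frac{1987}{716}\right) + 1444 = \left(\left(56 - 2 \sqrt{43}\right) + \frac{1987}{716}\right) + 1444 = \left(\frac{42083}{716} - 2 \sqrt{43}\right) + 1444 = \frac{1075987}{716} - 2 \sqrt{43}$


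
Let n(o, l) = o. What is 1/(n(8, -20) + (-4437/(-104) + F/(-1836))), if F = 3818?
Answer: 47736/2319203 ≈ 0.020583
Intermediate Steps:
1/(n(8, -20) + (-4437/(-104) + F/(-1836))) = 1/(8 + (-4437/(-104) + 3818/(-1836))) = 1/(8 + (-4437*(-1/104) + 3818*(-1/1836))) = 1/(8 + (4437/104 - 1909/918)) = 1/(8 + 1937315/47736) = 1/(2319203/47736) = 47736/2319203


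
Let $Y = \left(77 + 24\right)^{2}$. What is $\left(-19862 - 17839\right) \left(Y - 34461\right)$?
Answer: $914626260$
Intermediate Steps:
$Y = 10201$ ($Y = 101^{2} = 10201$)
$\left(-19862 - 17839\right) \left(Y - 34461\right) = \left(-19862 - 17839\right) \left(10201 - 34461\right) = \left(-37701\right) \left(-24260\right) = 914626260$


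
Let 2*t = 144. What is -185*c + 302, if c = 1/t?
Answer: 21559/72 ≈ 299.43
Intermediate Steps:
t = 72 (t = (½)*144 = 72)
c = 1/72 ≈ 0.013889
-185*c + 302 = -185*1/72 + 302 = -185/72 + 302 = 21559/72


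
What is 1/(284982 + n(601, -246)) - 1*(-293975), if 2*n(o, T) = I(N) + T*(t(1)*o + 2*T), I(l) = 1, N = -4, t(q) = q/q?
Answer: 159672815227/543151 ≈ 2.9398e+5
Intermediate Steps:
t(q) = 1
n(o, T) = ½ + T*(o + 2*T)/2 (n(o, T) = (1 + T*(1*o + 2*T))/2 = (1 + T*(o + 2*T))/2 = ½ + T*(o + 2*T)/2)
1/(284982 + n(601, -246)) - 1*(-293975) = 1/(284982 + (½ + (-246)² + (½)*(-246)*601)) - 1*(-293975) = 1/(284982 + (½ + 60516 - 73923)) + 293975 = 1/(284982 - 26813/2) + 293975 = 1/(543151/2) + 293975 = 2/543151 + 293975 = 159672815227/543151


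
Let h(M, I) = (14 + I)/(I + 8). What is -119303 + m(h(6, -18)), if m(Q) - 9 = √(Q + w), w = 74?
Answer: -119294 + 2*√465/5 ≈ -1.1929e+5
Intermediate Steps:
h(M, I) = (14 + I)/(8 + I)
m(Q) = 9 + √(74 + Q) (m(Q) = 9 + √(Q + 74) = 9 + √(74 + Q))
-119303 + m(h(6, -18)) = -119303 + (9 + √(74 + (14 - 18)/(8 - 18))) = -119303 + (9 + √(74 - 4/(-10))) = -119303 + (9 + √(74 - ⅒*(-4))) = -119303 + (9 + √(74 + ⅖)) = -119303 + (9 + √(372/5)) = -119303 + (9 + 2*√465/5) = -119294 + 2*√465/5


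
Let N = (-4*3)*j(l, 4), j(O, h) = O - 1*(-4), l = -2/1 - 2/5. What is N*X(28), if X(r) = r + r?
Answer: -5376/5 ≈ -1075.2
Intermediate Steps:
l = -12/5 (l = -2*1 - 2*⅕ = -2 - ⅖ = -12/5 ≈ -2.4000)
j(O, h) = 4 + O (j(O, h) = O + 4 = 4 + O)
N = -96/5 (N = (-4*3)*(4 - 12/5) = -12*8/5 = -96/5 ≈ -19.200)
X(r) = 2*r
N*X(28) = -192*28/5 = -96/5*56 = -5376/5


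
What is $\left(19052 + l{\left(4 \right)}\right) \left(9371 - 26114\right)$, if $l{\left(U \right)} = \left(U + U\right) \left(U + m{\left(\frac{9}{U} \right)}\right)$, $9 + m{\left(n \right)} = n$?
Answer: $-318619290$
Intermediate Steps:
$m{\left(n \right)} = -9 + n$
$l{\left(U \right)} = 2 U \left(-9 + U + \frac{9}{U}\right)$ ($l{\left(U \right)} = \left(U + U\right) \left(U - \left(9 - \frac{9}{U}\right)\right) = 2 U \left(-9 + U + \frac{9}{U}\right)$)
$\left(19052 + l{\left(4 \right)}\right) \left(9371 - 26114\right) = \left(19052 + \left(18 + 2 \cdot 4 \left(-9 + 4\right)\right)\right) \left(9371 - 26114\right) = \left(19052 + \left(18 + 2 \cdot 4 \left(-5\right)\right)\right) \left(-16743\right) = \left(19052 + \left(18 - 40\right)\right) \left(-16743\right) = \left(19052 - 22\right) \left(-16743\right) = 19030 \left(-16743\right) = -318619290$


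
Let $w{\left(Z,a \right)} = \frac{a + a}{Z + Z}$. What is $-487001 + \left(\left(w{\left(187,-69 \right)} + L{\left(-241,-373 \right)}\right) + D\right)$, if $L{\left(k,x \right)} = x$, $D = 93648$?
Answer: $- \frac{73626831}{187} \approx -3.9373 \cdot 10^{5}$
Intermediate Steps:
$w{\left(Z,a \right)} = \frac{a}{Z}$ ($w{\left(Z,a \right)} = \frac{2 a}{2 Z} = 2 a \frac{1}{2 Z} = \frac{a}{Z}$)
$-487001 + \left(\left(w{\left(187,-69 \right)} + L{\left(-241,-373 \right)}\right) + D\right) = -487001 + \left(\left(- \frac{69}{187} - 373\right) + 93648\right) = -487001 + \left(- \frac{69820}{187} + 93648\right) = -487001 + \frac{17442356}{187} = - \frac{73626831}{187}$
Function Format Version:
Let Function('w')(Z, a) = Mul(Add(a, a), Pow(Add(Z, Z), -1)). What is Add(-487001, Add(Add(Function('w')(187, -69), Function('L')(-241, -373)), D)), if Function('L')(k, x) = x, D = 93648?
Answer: Rational(-73626831, 187) ≈ -3.9373e+5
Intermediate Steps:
Function('w')(Z, a) = Mul(a, Pow(Z, -1)) (Function('w')(Z, a) = Mul(Mul(2, a), Pow(Mul(2, Z), -1)) = Mul(Mul(2, a), Mul(Rational(1, 2), Pow(Z, -1))) = Mul(a, Pow(Z, -1)))
Add(-487001, Add(Add(Function('w')(187, -69), Function('L')(-241, -373)), D)) = Add(-487001, Add(Add(Mul(-69, Pow(187, -1)), -373), 93648)) = Add(-487001, Add(Add(Mul(-69, Rational(1, 187)), -373), 93648)) = Add(-487001, Add(Add(Rational(-69, 187), -373), 93648)) = Add(-487001, Add(Rational(-69820, 187), 93648)) = Add(-487001, Rational(17442356, 187)) = Rational(-73626831, 187)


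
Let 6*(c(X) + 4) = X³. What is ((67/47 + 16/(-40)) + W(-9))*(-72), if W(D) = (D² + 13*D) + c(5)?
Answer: 306948/235 ≈ 1306.2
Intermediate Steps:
c(X) = -4 + X³/6
W(D) = 101/6 + D² + 13*D (W(D) = (D² + 13*D) + (-4 + (⅙)*5³) = (D² + 13*D) + (-4 + (⅙)*125) = (D² + 13*D) + (-4 + 125/6) = (D² + 13*D) + 101/6 = 101/6 + D² + 13*D)
((67/47 + 16/(-40)) + W(-9))*(-72) = ((67/47 + 16/(-40)) + (101/6 + (-9)² + 13*(-9)))*(-72) = ((67*(1/47) + 16*(-1/40)) + (101/6 + 81 - 117))*(-72) = ((67/47 - ⅖) - 115/6)*(-72) = (241/235 - 115/6)*(-72) = -25579/1410*(-72) = 306948/235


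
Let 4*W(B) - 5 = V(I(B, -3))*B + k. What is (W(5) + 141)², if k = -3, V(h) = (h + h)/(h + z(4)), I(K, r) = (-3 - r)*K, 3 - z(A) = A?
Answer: 80089/4 ≈ 20022.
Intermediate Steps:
z(A) = 3 - A
I(K, r) = K*(-3 - r)
V(h) = 2*h/(-1 + h) (V(h) = (h + h)/(h + (3 - 1*4)) = (2*h)/(h + (3 - 4)) = (2*h)/(h - 1) = (2*h)/(-1 + h) = 2*h/(-1 + h))
W(B) = ½ (W(B) = 5/4 + ((2*(-B*(3 - 3))/(-1 - B*(3 - 3)))*B - 3)/4 = 5/4 + ((2*(-1*B*0)/(-1 - 1*B*0))*B - 3)/4 = 5/4 + ((2*0/(-1 + 0))*B - 3)/4 = 5/4 + ((2*0/(-1))*B - 3)/4 = 5/4 + ((2*0*(-1))*B - 3)/4 = 5/4 + (0*B - 3)/4 = 5/4 + (0 - 3)/4 = 5/4 + (¼)*(-3) = 5/4 - ¾ = ½)
(W(5) + 141)² = (½ + 141)² = (283/2)² = 80089/4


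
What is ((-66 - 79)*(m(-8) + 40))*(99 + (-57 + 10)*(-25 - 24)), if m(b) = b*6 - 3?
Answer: 3831190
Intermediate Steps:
m(b) = -3 + 6*b (m(b) = 6*b - 3 = -3 + 6*b)
((-66 - 79)*(m(-8) + 40))*(99 + (-57 + 10)*(-25 - 24)) = ((-66 - 79)*((-3 + 6*(-8)) + 40))*(99 + (-57 + 10)*(-25 - 24)) = (-145*((-3 - 48) + 40))*(99 - 47*(-49)) = (-145*(-51 + 40))*(99 + 2303) = -145*(-11)*2402 = 1595*2402 = 3831190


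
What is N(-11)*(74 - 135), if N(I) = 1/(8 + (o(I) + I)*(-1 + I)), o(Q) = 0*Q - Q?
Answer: -61/8 ≈ -7.6250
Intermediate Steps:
o(Q) = -Q (o(Q) = 0 - Q = -Q)
N(I) = ⅛ (N(I) = 1/(8 + (-I + I)*(-1 + I)) = 1/(8 + 0*(-1 + I)) = 1/(8 + 0) = 1/8 = ⅛)
N(-11)*(74 - 135) = (74 - 135)/8 = (⅛)*(-61) = -61/8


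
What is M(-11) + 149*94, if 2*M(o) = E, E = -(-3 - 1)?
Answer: 14008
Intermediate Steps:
E = 4 (E = -1*(-4) = 4)
M(o) = 2 (M(o) = (½)*4 = 2)
M(-11) + 149*94 = 2 + 149*94 = 2 + 14006 = 14008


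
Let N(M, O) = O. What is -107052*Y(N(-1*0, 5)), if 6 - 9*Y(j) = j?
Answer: -35684/3 ≈ -11895.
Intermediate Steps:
Y(j) = ⅔ - j/9
-107052*Y(N(-1*0, 5)) = -107052*(⅔ - ⅑*5) = -107052*(⅔ - 5/9) = -107052*⅑ = -35684/3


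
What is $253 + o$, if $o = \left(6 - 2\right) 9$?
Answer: $289$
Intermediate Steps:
$o = 36$ ($o = 4 \cdot 9 = 36$)
$253 + o = 253 + 36 = 289$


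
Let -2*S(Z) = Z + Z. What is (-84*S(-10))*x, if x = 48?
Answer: -40320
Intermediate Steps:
S(Z) = -Z (S(Z) = -(Z + Z)/2 = -Z)
(-84*S(-10))*x = -(-84)*(-10)*48 = -84*10*48 = -840*48 = -40320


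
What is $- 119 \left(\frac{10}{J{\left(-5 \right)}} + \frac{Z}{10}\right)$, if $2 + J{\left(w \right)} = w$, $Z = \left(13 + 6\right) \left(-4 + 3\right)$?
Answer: $\frac{3961}{10} \approx 396.1$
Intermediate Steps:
$Z = -19$ ($Z = 19 \left(-1\right) = -19$)
$J{\left(w \right)} = -2 + w$
$- 119 \left(\frac{10}{J{\left(-5 \right)}} + \frac{Z}{10}\right) = - 119 \left(\frac{10}{-2 - 5} - \frac{19}{10}\right) = - 119 \left(\frac{10}{-7} - \frac{19}{10}\right) = - 119 \left(10 \left(- \frac{1}{7}\right) - \frac{19}{10}\right) = - 119 \left(- \frac{10}{7} - \frac{19}{10}\right) = \left(-119\right) \left(- \frac{233}{70}\right) = \frac{3961}{10}$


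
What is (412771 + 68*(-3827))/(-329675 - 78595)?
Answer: -10169/27218 ≈ -0.37361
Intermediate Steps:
(412771 + 68*(-3827))/(-329675 - 78595) = (412771 - 260236)/(-408270) = 152535*(-1/408270) = -10169/27218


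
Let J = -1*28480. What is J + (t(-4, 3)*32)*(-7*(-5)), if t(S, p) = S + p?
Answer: -29600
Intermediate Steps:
J = -28480
J + (t(-4, 3)*32)*(-7*(-5)) = -28480 + ((-4 + 3)*32)*(-7*(-5)) = -28480 - 1*32*35 = -28480 - 32*35 = -28480 - 1120 = -29600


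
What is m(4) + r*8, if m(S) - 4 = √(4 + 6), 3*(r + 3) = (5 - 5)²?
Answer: -20 + √10 ≈ -16.838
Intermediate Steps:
r = -3 (r = -3 + (5 - 5)²/3 = -3 + (⅓)*0² = -3 + (⅓)*0 = -3 + 0 = -3)
m(S) = 4 + √10 (m(S) = 4 + √(4 + 6) = 4 + √10)
m(4) + r*8 = (4 + √10) - 3*8 = (4 + √10) - 24 = -20 + √10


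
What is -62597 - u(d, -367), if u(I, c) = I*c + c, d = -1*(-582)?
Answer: 151364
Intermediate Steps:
d = 582
u(I, c) = c + I*c
-62597 - u(d, -367) = -62597 - (-367)*(1 + 582) = -62597 - (-367)*583 = -62597 - 1*(-213961) = -62597 + 213961 = 151364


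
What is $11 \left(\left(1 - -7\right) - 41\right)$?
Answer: $-363$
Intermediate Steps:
$11 \left(\left(1 - -7\right) - 41\right) = 11 \left(\left(1 + 7\right) - 41\right) = 11 \left(8 - 41\right) = 11 \left(-33\right) = -363$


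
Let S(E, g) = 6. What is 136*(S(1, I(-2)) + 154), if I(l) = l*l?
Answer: 21760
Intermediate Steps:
I(l) = l²
136*(S(1, I(-2)) + 154) = 136*(6 + 154) = 136*160 = 21760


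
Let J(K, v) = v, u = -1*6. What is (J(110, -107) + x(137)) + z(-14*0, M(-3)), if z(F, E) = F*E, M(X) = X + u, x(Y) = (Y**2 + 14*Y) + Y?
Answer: 20717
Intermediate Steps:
u = -6
x(Y) = Y**2 + 15*Y
M(X) = -6 + X (M(X) = X - 6 = -6 + X)
z(F, E) = E*F
(J(110, -107) + x(137)) + z(-14*0, M(-3)) = (-107 + 137*(15 + 137)) + (-6 - 3)*(-14*0) = (-107 + 137*152) - 9*0 = (-107 + 20824) + 0 = 20717 + 0 = 20717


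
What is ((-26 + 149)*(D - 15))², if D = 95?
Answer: 96825600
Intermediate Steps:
((-26 + 149)*(D - 15))² = ((-26 + 149)*(95 - 15))² = (123*80)² = 9840² = 96825600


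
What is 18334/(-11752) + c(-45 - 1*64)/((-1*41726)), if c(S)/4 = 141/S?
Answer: -20844715157/13362417692 ≈ -1.5600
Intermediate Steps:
c(S) = 564/S (c(S) = 4*(141/S) = 564/S)
18334/(-11752) + c(-45 - 1*64)/((-1*41726)) = 18334/(-11752) + (564/(-45 - 1*64))/((-1*41726)) = 18334*(-1/11752) + (564/(-45 - 64))/(-41726) = -9167/5876 + (564/(-109))*(-1/41726) = -9167/5876 + (564*(-1/109))*(-1/41726) = -9167/5876 - 564/109*(-1/41726) = -9167/5876 + 282/2274067 = -20844715157/13362417692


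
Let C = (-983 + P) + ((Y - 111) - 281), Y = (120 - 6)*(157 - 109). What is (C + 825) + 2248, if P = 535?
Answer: 7705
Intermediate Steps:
Y = 5472 (Y = 114*48 = 5472)
C = 4632 (C = (-983 + 535) + ((5472 - 111) - 281) = -448 + (5361 - 281) = -448 + 5080 = 4632)
(C + 825) + 2248 = (4632 + 825) + 2248 = 5457 + 2248 = 7705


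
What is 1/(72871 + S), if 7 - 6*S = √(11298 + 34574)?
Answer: 2623398/191172650417 + 24*√2867/191172650417 ≈ 1.3729e-5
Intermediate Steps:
S = 7/6 - 2*√2867/3 (S = 7/6 - √(11298 + 34574)/6 = 7/6 - 2*√2867/3 ≈ -34.530)
1/(72871 + S) = 1/(72871 + (7/6 - 2*√2867/3)) = 1/(437233/6 - 2*√2867/3)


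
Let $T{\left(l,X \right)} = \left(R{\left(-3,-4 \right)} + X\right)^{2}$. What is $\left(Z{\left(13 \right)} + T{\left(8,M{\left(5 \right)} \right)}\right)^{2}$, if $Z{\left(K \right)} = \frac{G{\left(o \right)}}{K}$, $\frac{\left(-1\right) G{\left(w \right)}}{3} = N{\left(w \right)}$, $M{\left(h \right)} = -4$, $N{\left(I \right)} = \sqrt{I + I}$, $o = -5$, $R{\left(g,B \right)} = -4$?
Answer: $\frac{692134}{169} - \frac{384 i \sqrt{10}}{13} \approx 4095.5 - 93.409 i$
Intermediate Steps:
$N{\left(I \right)} = \sqrt{2} \sqrt{I}$ ($N{\left(I \right)} = \sqrt{2 I} = \sqrt{2} \sqrt{I}$)
$G{\left(w \right)} = - 3 \sqrt{2} \sqrt{w}$
$T{\left(l,X \right)} = \left(-4 + X\right)^{2}$
$Z{\left(K \right)} = - \frac{3 i \sqrt{10}}{K}$ ($Z{\left(K \right)} = \frac{\left(-3\right) \sqrt{2} \sqrt{-5}}{K} = \frac{\left(-3\right) \sqrt{2} i \sqrt{5}}{K} = \frac{\left(-3\right) i \sqrt{10}}{K} = - \frac{3 i \sqrt{10}}{K}$)
$\left(Z{\left(13 \right)} + T{\left(8,M{\left(5 \right)} \right)}\right)^{2} = \left(- \frac{3 i \sqrt{10}}{13} + \left(-4 - 4\right)^{2}\right)^{2} = \left(\left(-3\right) i \sqrt{10} \cdot \frac{1}{13} + \left(-8\right)^{2}\right)^{2} = \left(- \frac{3 i \sqrt{10}}{13} + 64\right)^{2} = \left(64 - \frac{3 i \sqrt{10}}{13}\right)^{2}$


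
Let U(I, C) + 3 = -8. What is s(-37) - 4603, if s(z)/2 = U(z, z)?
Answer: -4625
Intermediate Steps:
U(I, C) = -11 (U(I, C) = -3 - 8 = -11)
s(z) = -22 (s(z) = 2*(-11) = -22)
s(-37) - 4603 = -22 - 4603 = -4625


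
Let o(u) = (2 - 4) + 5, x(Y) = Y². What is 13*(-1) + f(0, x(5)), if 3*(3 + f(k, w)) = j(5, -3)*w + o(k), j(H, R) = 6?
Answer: 35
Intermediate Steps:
o(u) = 3 (o(u) = -2 + 5 = 3)
f(k, w) = -2 + 2*w (f(k, w) = -3 + (6*w + 3)/3 = -3 + (3 + 6*w)/3 = -3 + (1 + 2*w) = -2 + 2*w)
13*(-1) + f(0, x(5)) = 13*(-1) + (-2 + 2*5²) = -13 + (-2 + 2*25) = -13 + (-2 + 50) = -13 + 48 = 35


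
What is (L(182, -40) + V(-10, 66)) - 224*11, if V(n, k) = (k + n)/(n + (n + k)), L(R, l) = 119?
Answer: -53907/23 ≈ -2343.8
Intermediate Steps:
V(n, k) = (k + n)/(k + 2*n) (V(n, k) = (k + n)/(n + (k + n)) = (k + n)/(k + 2*n))
(L(182, -40) + V(-10, 66)) - 224*11 = (119 + (66 - 10)/(66 + 2*(-10))) - 224*11 = (119 + 56/(66 - 20)) - 1*2464 = (119 + 56/46) - 2464 = (119 + (1/46)*56) - 2464 = (119 + 28/23) - 2464 = 2765/23 - 2464 = -53907/23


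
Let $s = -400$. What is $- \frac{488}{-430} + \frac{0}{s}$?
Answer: $\frac{244}{215} \approx 1.1349$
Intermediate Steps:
$- \frac{488}{-430} + \frac{0}{s} = - \frac{488}{-430} + \frac{0}{-400} = \left(-488\right) \left(- \frac{1}{430}\right) + 0 \left(- \frac{1}{400}\right) = \frac{244}{215} + 0 = \frac{244}{215}$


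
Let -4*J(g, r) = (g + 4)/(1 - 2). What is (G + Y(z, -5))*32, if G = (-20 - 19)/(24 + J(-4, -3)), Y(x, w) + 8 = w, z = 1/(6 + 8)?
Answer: -468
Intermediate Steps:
z = 1/14 ≈ 0.071429
Y(x, w) = -8 + w
J(g, r) = 1 + g/4 (J(g, r) = -(g + 4)/(4*(1 - 2)) = -(4 + g)/(4*(-1)) = -(4 + g)*(-1)/4 = -(-4 - g)/4 = 1 + g/4)
G = -13/8 (G = (-20 - 19)/(24 + (1 + (¼)*(-4))) = -39/(24 + (1 - 1)) = -39/(24 + 0) = -39/24 = -39*1/24 = -13/8 ≈ -1.6250)
(G + Y(z, -5))*32 = (-13/8 + (-8 - 5))*32 = (-13/8 - 13)*32 = -117/8*32 = -468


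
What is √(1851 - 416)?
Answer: √1435 ≈ 37.881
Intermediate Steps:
√(1851 - 416) = √1435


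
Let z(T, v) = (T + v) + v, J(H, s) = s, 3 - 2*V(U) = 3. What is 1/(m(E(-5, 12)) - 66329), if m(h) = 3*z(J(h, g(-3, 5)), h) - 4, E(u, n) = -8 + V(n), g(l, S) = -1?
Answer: -1/66384 ≈ -1.5064e-5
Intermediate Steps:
V(U) = 0 (V(U) = 3/2 - ½*3 = 3/2 - 3/2 = 0)
z(T, v) = T + 2*v
E(u, n) = -8 (E(u, n) = -8 + 0 = -8)
m(h) = -7 + 6*h (m(h) = 3*(-1 + 2*h) - 4 = (-3 + 6*h) - 4 = -7 + 6*h)
1/(m(E(-5, 12)) - 66329) = 1/((-7 + 6*(-8)) - 66329) = 1/((-7 - 48) - 66329) = 1/(-55 - 66329) = 1/(-66384) = -1/66384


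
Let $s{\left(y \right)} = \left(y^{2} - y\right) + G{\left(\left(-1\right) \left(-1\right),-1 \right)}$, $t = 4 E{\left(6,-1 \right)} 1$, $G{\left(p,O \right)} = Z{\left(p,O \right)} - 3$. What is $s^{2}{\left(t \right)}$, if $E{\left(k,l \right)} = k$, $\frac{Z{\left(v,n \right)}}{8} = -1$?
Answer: $292681$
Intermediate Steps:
$Z{\left(v,n \right)} = -8$ ($Z{\left(v,n \right)} = 8 \left(-1\right) = -8$)
$G{\left(p,O \right)} = -11$ ($G{\left(p,O \right)} = -8 - 3 = -11$)
$t = 24$ ($t = 4 \cdot 6 \cdot 1 = 24 \cdot 1 = 24$)
$s{\left(y \right)} = -11 + y^{2} - y$ ($s{\left(y \right)} = \left(y^{2} - y\right) - 11 = -11 + y^{2} - y$)
$s^{2}{\left(t \right)} = \left(-11 + 24^{2} - 24\right)^{2} = \left(-11 + 576 - 24\right)^{2} = 541^{2} = 292681$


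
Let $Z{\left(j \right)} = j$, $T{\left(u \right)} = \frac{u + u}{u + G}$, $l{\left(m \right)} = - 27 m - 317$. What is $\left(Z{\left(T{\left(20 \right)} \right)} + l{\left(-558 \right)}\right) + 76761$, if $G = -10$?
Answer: $91514$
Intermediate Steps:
$l{\left(m \right)} = -317 - 27 m$
$T{\left(u \right)} = \frac{2 u}{-10 + u}$ ($T{\left(u \right)} = \frac{u + u}{u - 10} = \frac{2 u}{-10 + u}$)
$\left(Z{\left(T{\left(20 \right)} \right)} + l{\left(-558 \right)}\right) + 76761 = \left(2 \cdot 20 \frac{1}{-10 + 20} - -14749\right) + 76761 = \left(2 \cdot 20 \cdot \frac{1}{10} + \left(-317 + 15066\right)\right) + 76761 = \left(2 \cdot 20 \cdot \frac{1}{10} + 14749\right) + 76761 = \left(4 + 14749\right) + 76761 = 14753 + 76761 = 91514$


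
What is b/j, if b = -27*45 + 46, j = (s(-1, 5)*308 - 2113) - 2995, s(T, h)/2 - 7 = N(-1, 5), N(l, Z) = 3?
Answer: -1169/1052 ≈ -1.1112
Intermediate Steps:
s(T, h) = 20 (s(T, h) = 14 + 2*3 = 14 + 6 = 20)
j = 1052 (j = (20*308 - 2113) - 2995 = (6160 - 2113) - 2995 = 4047 - 2995 = 1052)
b = -1169 (b = -1215 + 46 = -1169)
b/j = -1169/1052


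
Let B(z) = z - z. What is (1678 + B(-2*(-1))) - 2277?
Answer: -599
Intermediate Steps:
B(z) = 0
(1678 + B(-2*(-1))) - 2277 = (1678 + 0) - 2277 = 1678 - 2277 = -599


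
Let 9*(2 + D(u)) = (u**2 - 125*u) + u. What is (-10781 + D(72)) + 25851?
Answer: 14652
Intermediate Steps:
D(u) = -2 - 124*u/9 + u**2/9 (D(u) = -2 + ((u**2 - 125*u) + u)/9 = -2 + (u**2 - 124*u)/9 = -2 + (-124*u/9 + u**2/9) = -2 - 124*u/9 + u**2/9)
(-10781 + D(72)) + 25851 = (-10781 + (-2 - 124/9*72 + (1/9)*72**2)) + 25851 = (-10781 + (-2 - 992 + (1/9)*5184)) + 25851 = (-10781 + (-2 - 992 + 576)) + 25851 = (-10781 - 418) + 25851 = -11199 + 25851 = 14652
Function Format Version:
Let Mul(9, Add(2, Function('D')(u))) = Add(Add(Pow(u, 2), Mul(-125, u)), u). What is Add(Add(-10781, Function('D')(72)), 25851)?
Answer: 14652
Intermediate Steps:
Function('D')(u) = Add(-2, Mul(Rational(-124, 9), u), Mul(Rational(1, 9), Pow(u, 2))) (Function('D')(u) = Add(-2, Mul(Rational(1, 9), Add(Add(Pow(u, 2), Mul(-125, u)), u))) = Add(-2, Mul(Rational(1, 9), Add(Pow(u, 2), Mul(-124, u)))) = Add(-2, Add(Mul(Rational(-124, 9), u), Mul(Rational(1, 9), Pow(u, 2)))) = Add(-2, Mul(Rational(-124, 9), u), Mul(Rational(1, 9), Pow(u, 2))))
Add(Add(-10781, Function('D')(72)), 25851) = Add(Add(-10781, Add(-2, Mul(Rational(-124, 9), 72), Mul(Rational(1, 9), Pow(72, 2)))), 25851) = Add(Add(-10781, Add(-2, -992, Mul(Rational(1, 9), 5184))), 25851) = Add(Add(-10781, Add(-2, -992, 576)), 25851) = Add(Add(-10781, -418), 25851) = Add(-11199, 25851) = 14652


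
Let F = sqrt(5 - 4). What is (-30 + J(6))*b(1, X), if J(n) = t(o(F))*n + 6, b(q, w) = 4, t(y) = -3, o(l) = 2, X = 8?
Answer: -168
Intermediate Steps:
F = 1 (F = sqrt(1) = 1)
J(n) = 6 - 3*n (J(n) = -3*n + 6 = 6 - 3*n)
(-30 + J(6))*b(1, X) = (-30 + (6 - 3*6))*4 = (-30 + (6 - 18))*4 = (-30 - 12)*4 = -42*4 = -168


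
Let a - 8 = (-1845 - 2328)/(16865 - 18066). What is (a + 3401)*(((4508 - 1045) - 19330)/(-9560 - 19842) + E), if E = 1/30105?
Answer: 978909682151467/531530899605 ≈ 1841.7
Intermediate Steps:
E = 1/30105 ≈ 3.3217e-5
a = 13781/1201 (a = 8 + (-1845 - 2328)/(16865 - 18066) = 8 - 4173/(-1201) = 8 - 4173*(-1/1201) = 8 + 4173/1201 = 13781/1201 ≈ 11.475)
(a + 3401)*(((4508 - 1045) - 19330)/(-9560 - 19842) + E) = (13781/1201 + 3401)*(((4508 - 1045) - 19330)/(-9560 - 19842) + 1/30105) = 4098382*((3463 - 19330)/(-29402) + 1/30105)/1201 = 4098382*(-15867*(-1/29402) + 1/30105)/1201 = 4098382*(15867/29402 + 1/30105)/1201 = (4098382/1201)*(477705437/885147210) = 978909682151467/531530899605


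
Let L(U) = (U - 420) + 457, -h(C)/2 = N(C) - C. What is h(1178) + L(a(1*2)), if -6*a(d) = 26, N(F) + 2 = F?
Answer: 110/3 ≈ 36.667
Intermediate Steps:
N(F) = -2 + F
a(d) = -13/3 (a(d) = -1/6*26 = -13/3)
h(C) = 4 (h(C) = -2*((-2 + C) - C) = -2*(-2) = 4)
L(U) = 37 + U (L(U) = (-420 + U) + 457 = 37 + U)
h(1178) + L(a(1*2)) = 4 + (37 - 13/3) = 4 + 98/3 = 110/3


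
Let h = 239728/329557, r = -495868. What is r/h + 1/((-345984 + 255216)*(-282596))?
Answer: -261984391322708688425/384324044466624 ≈ -6.8168e+5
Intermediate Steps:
h = 239728/329557 (h = 239728*(1/329557) = 239728/329557 ≈ 0.72742)
r/h + 1/((-345984 + 255216)*(-282596)) = -495868/239728/329557 + 1/((-345984 + 255216)*(-282596)) = -495868*329557/239728 - 1/282596/(-90768) = -40854192619/59932 - 1/90768*(-1/282596) = -40854192619/59932 + 1/25650673728 = -261984391322708688425/384324044466624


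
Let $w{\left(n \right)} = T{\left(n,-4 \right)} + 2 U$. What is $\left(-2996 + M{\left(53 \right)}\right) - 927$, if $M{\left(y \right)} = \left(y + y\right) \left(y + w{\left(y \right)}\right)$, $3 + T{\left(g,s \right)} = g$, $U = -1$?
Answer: $6783$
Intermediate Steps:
$T{\left(g,s \right)} = -3 + g$
$w{\left(n \right)} = -5 + n$ ($w{\left(n \right)} = \left(-3 + n\right) + 2 \left(-1\right) = \left(-3 + n\right) - 2 = -5 + n$)
$M{\left(y \right)} = 2 y \left(-5 + 2 y\right)$ ($M{\left(y \right)} = \left(y + y\right) \left(y + \left(-5 + y\right)\right) = 2 y \left(-5 + 2 y\right)$)
$\left(-2996 + M{\left(53 \right)}\right) - 927 = \left(-2996 + 2 \cdot 53 \left(-5 + 2 \cdot 53\right)\right) - 927 = \left(-2996 + 2 \cdot 53 \left(-5 + 106\right)\right) - 927 = \left(-2996 + 2 \cdot 53 \cdot 101\right) - 927 = \left(-2996 + 10706\right) - 927 = 7710 - 927 = 6783$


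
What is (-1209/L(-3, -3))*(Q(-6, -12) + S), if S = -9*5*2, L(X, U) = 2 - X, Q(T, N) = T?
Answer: 116064/5 ≈ 23213.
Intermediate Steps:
S = -90 (S = -45*2 = -90)
(-1209/L(-3, -3))*(Q(-6, -12) + S) = (-1209/(2 - 1*(-3)))*(-6 - 90) = -1209/(2 + 3)*(-96) = -1209/5*(-96) = 116064/5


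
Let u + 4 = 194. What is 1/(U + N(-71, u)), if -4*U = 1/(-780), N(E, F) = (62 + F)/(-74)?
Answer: -115440/393083 ≈ -0.29368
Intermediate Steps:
u = 190 (u = -4 + 194 = 190)
N(E, F) = -31/37 - F/74 (N(E, F) = (62 + F)*(-1/74) = -31/37 - F/74)
U = 1/3120 (U = -1/4/(-780) = -1/4*(-1/780) = 1/3120 ≈ 0.00032051)
1/(U + N(-71, u)) = 1/(1/3120 + (-31/37 - 1/74*190)) = 1/(1/3120 + (-31/37 - 95/37)) = 1/(1/3120 - 126/37) = 1/(-393083/115440) = -115440/393083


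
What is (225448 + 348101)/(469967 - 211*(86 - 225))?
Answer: 191183/166432 ≈ 1.1487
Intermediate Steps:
(225448 + 348101)/(469967 - 211*(86 - 225)) = 573549/(469967 - 211*(-139)) = 573549/(469967 + 29329) = 573549/499296 = 573549*(1/499296) = 191183/166432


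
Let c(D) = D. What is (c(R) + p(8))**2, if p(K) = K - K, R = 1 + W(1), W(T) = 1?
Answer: 4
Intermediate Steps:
R = 2 (R = 1 + 1 = 2)
p(K) = 0
(c(R) + p(8))**2 = (2 + 0)**2 = 2**2 = 4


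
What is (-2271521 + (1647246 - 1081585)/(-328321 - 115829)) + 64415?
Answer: -980286695561/444150 ≈ -2.2071e+6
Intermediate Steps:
(-2271521 + (1647246 - 1081585)/(-328321 - 115829)) + 64415 = (-2271521 + 565661/(-444150)) + 64415 = (-2271521 + 565661*(-1/444150)) + 64415 = (-2271521 - 565661/444150) + 64415 = -1008896617811/444150 + 64415 = -980286695561/444150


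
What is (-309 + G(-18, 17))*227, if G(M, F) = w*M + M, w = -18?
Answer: -681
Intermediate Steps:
G(M, F) = -17*M (G(M, F) = -18*M + M = -17*M)
(-309 + G(-18, 17))*227 = (-309 - 17*(-18))*227 = (-309 + 306)*227 = -3*227 = -681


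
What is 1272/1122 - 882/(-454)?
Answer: 130591/42449 ≈ 3.0764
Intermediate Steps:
1272/1122 - 882/(-454) = 1272*(1/1122) - 882*(-1/454) = 212/187 + 441/227 = 130591/42449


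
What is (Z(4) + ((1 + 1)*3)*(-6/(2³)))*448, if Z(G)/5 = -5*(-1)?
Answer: 9184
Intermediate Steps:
Z(G) = 25 (Z(G) = 5*(-5*(-1)) = 5*5 = 25)
(Z(4) + ((1 + 1)*3)*(-6/(2³)))*448 = (25 + ((1 + 1)*3)*(-6/(2³)))*448 = (25 + (2*3)*(-6/8))*448 = (25 + 6*(-6*⅛))*448 = (25 + 6*(-¾))*448 = (25 - 9/2)*448 = (41/2)*448 = 9184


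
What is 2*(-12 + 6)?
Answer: -12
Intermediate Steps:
2*(-12 + 6) = 2*(-6) = -12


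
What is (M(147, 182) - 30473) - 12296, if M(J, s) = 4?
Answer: -42765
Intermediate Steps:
(M(147, 182) - 30473) - 12296 = (4 - 30473) - 12296 = -30469 - 12296 = -42765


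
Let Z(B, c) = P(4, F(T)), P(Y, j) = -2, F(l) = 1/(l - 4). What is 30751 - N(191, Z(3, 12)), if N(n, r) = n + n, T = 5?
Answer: 30369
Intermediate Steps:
F(l) = 1/(-4 + l)
Z(B, c) = -2
N(n, r) = 2*n
30751 - N(191, Z(3, 12)) = 30751 - 2*191 = 30751 - 1*382 = 30751 - 382 = 30369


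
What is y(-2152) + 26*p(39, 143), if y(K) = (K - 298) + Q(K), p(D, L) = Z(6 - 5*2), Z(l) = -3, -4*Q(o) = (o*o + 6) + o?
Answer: -2319535/2 ≈ -1.1598e+6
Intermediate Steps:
Q(o) = -3/2 - o/4 - o**2/4 (Q(o) = -((o*o + 6) + o)/4 = -((o**2 + 6) + o)/4 = -((6 + o**2) + o)/4 = -(6 + o + o**2)/4 = -3/2 - o/4 - o**2/4)
p(D, L) = -3
y(K) = -599/2 - K**2/4 + 3*K/4 (y(K) = (K - 298) + (-3/2 - K/4 - K**2/4) = (-298 + K) + (-3/2 - K/4 - K**2/4) = -599/2 - K**2/4 + 3*K/4)
y(-2152) + 26*p(39, 143) = (-599/2 - 1/4*(-2152)**2 + (3/4)*(-2152)) + 26*(-3) = (-599/2 - 1/4*4631104 - 1614) - 78 = (-599/2 - 1157776 - 1614) - 78 = -2319379/2 - 78 = -2319535/2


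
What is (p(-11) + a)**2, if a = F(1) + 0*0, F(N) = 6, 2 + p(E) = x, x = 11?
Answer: 225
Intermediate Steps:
p(E) = 9 (p(E) = -2 + 11 = 9)
a = 6 (a = 6 + 0*0 = 6 + 0 = 6)
(p(-11) + a)**2 = (9 + 6)**2 = 15**2 = 225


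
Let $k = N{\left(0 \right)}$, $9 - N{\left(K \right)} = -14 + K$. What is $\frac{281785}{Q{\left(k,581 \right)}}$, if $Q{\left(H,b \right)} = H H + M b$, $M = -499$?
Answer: $- \frac{56357}{57878} \approx -0.97372$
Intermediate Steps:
$N{\left(K \right)} = 23 - K$ ($N{\left(K \right)} = 9 - \left(-14 + K\right) = 23 - K$)
$k = 23$ ($k = 23 - 0 = 23 + 0 = 23$)
$Q{\left(H,b \right)} = H^{2} - 499 b$ ($Q{\left(H,b \right)} = H H - 499 b = H^{2} - 499 b$)
$\frac{281785}{Q{\left(k,581 \right)}} = \frac{281785}{23^{2} - 289919} = \frac{281785}{529 - 289919} = \frac{281785}{-289390} = 281785 \left(- \frac{1}{289390}\right) = - \frac{56357}{57878}$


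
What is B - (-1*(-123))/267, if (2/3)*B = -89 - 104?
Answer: -51613/178 ≈ -289.96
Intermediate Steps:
B = -579/2 (B = 3*(-89 - 104)/2 = (3/2)*(-193) = -579/2 ≈ -289.50)
B - (-1*(-123))/267 = -579/2 - (-1*(-123))/267 = -579/2 - 123/267 = -579/2 - 1*41/89 = -579/2 - 41/89 = -51613/178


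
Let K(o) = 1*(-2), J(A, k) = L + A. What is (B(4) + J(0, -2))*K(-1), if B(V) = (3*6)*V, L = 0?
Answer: -144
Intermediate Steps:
J(A, k) = A (J(A, k) = 0 + A = A)
K(o) = -2
B(V) = 18*V
(B(4) + J(0, -2))*K(-1) = (18*4 + 0)*(-2) = (72 + 0)*(-2) = 72*(-2) = -144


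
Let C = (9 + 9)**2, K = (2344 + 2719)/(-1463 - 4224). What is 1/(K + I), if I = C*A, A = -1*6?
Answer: -5687/11060591 ≈ -0.00051417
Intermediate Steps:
K = -5063/5687 (K = 5063/(-5687) = 5063*(-1/5687) = -5063/5687 ≈ -0.89028)
C = 324 (C = 18**2 = 324)
A = -6
I = -1944 (I = 324*(-6) = -1944)
1/(K + I) = 1/(-5063/5687 - 1944) = 1/(-11060591/5687) = -5687/11060591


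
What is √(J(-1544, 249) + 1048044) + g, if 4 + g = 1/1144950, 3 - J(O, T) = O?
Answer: -4579799/1144950 + √1049591 ≈ 1020.5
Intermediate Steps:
J(O, T) = 3 - O
g = -4579799/1144950 (g = -4 + 1/1144950 = -4579799/1144950 ≈ -4.0000)
√(J(-1544, 249) + 1048044) + g = √((3 - 1*(-1544)) + 1048044) - 4579799/1144950 = √((3 + 1544) + 1048044) - 4579799/1144950 = √(1547 + 1048044) - 4579799/1144950 = √1049591 - 4579799/1144950 = -4579799/1144950 + √1049591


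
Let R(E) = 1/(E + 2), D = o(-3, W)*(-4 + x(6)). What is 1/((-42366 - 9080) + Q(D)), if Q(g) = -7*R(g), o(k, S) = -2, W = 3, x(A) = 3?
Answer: -4/205791 ≈ -1.9437e-5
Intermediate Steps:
D = 2 (D = -2*(-4 + 3) = -2*(-1) = 2)
R(E) = 1/(2 + E)
Q(g) = -7/(2 + g)
1/((-42366 - 9080) + Q(D)) = 1/((-42366 - 9080) - 7/(2 + 2)) = 1/(-51446 - 7/4) = 1/(-205791/4) = -4/205791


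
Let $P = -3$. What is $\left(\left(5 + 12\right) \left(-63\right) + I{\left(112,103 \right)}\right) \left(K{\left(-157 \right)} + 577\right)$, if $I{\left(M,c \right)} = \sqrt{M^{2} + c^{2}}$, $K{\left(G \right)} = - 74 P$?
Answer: $-855729 + 10387 \sqrt{137} \approx -7.3415 \cdot 10^{5}$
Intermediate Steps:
$K{\left(G \right)} = 222$ ($K{\left(G \right)} = \left(-74\right) \left(-3\right) = 222$)
$\left(\left(5 + 12\right) \left(-63\right) + I{\left(112,103 \right)}\right) \left(K{\left(-157 \right)} + 577\right) = \left(\left(5 + 12\right) \left(-63\right) + \sqrt{112^{2} + 103^{2}}\right) \left(222 + 577\right) = \left(17 \left(-63\right) + \sqrt{12544 + 10609}\right) 799 = \left(-1071 + \sqrt{23153}\right) 799 = \left(-1071 + 13 \sqrt{137}\right) 799 = -855729 + 10387 \sqrt{137}$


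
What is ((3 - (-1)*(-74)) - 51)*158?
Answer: -19276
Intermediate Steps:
((3 - (-1)*(-74)) - 51)*158 = ((3 - 1*74) - 51)*158 = ((3 - 74) - 51)*158 = (-71 - 51)*158 = -122*158 = -19276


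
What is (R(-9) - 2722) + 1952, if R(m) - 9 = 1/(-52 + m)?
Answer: -46422/61 ≈ -761.02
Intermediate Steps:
R(m) = 9 + 1/(-52 + m)
(R(-9) - 2722) + 1952 = ((-467 + 9*(-9))/(-52 - 9) - 2722) + 1952 = ((-467 - 81)/(-61) - 2722) + 1952 = (-1/61*(-548) - 2722) + 1952 = (548/61 - 2722) + 1952 = -165494/61 + 1952 = -46422/61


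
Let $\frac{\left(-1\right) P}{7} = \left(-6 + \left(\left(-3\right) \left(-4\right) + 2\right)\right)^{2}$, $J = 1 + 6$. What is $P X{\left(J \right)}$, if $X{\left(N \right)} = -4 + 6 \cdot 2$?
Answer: $-3584$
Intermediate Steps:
$J = 7$
$X{\left(N \right)} = 8$ ($X{\left(N \right)} = -4 + 12 = 8$)
$P = -448$ ($P = - 7 \left(-6 + \left(\left(-3\right) \left(-4\right) + 2\right)\right)^{2} = - 7 \left(-6 + \left(12 + 2\right)\right)^{2} = - 7 \left(-6 + 14\right)^{2} = - 7 \cdot 8^{2} = \left(-7\right) 64 = -448$)
$P X{\left(J \right)} = \left(-448\right) 8 = -3584$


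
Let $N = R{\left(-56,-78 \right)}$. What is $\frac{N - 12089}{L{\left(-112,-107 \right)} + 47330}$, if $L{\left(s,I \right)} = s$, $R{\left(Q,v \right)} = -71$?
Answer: $- \frac{6080}{23609} \approx -0.25753$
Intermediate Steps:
$N = -71$
$\frac{N - 12089}{L{\left(-112,-107 \right)} + 47330} = \frac{-71 - 12089}{-112 + 47330} = - \frac{12160}{47218} = \left(-12160\right) \frac{1}{47218} = - \frac{6080}{23609}$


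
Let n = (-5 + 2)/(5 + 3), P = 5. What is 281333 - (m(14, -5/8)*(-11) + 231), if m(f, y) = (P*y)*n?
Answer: 17991353/64 ≈ 2.8112e+5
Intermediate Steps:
n = -3/8 ≈ -0.37500
m(f, y) = -15*y/8 (m(f, y) = (5*y)*(-3/8) = -15*y/8)
281333 - (m(14, -5/8)*(-11) + 231) = 281333 - (-(-75)/(8*8)*(-11) + 231) = 281333 - (-15/8*(-5/8)*(-11) + 231) = 281333 - ((75/64)*(-11) + 231) = 281333 - (-825/64 + 231) = 281333 - 1*13959/64 = 281333 - 13959/64 = 17991353/64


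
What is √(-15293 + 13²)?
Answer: 2*I*√3781 ≈ 122.98*I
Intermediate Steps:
√(-15293 + 13²) = √(-15293 + 169) = √(-15124) = 2*I*√3781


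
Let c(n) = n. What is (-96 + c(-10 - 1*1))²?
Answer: 11449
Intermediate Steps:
(-96 + c(-10 - 1*1))² = (-96 + (-10 - 1*1))² = (-96 + (-10 - 1))² = (-96 - 11)² = (-107)² = 11449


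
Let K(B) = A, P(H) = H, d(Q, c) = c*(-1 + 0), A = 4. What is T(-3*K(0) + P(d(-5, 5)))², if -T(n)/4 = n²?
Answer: 1336336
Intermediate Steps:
d(Q, c) = -c (d(Q, c) = c*(-1) = -c)
K(B) = 4
T(n) = -4*n²
T(-3*K(0) + P(d(-5, 5)))² = (-4*(-3*4 - 1*5)²)² = (-4*(-12 - 5)²)² = (-4*(-17)²)² = (-4*289)² = (-1156)² = 1336336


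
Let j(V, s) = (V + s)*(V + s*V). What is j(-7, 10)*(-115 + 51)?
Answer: 14784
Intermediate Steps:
j(V, s) = (V + s)*(V + V*s)
j(-7, 10)*(-115 + 51) = (-7*(-7 + 10 + 10² - 7*10))*(-115 + 51) = -7*(-7 + 10 + 100 - 70)*(-64) = -7*33*(-64) = -231*(-64) = 14784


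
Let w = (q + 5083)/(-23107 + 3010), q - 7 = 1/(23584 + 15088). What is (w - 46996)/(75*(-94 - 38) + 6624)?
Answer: 36525073723745/2546078318784 ≈ 14.346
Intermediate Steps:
q = 270705/38672 (q = 7 + 1/(23584 + 15088) = 7 + 1/38672 = 270705/38672 ≈ 7.0000)
w = -196840481/777191184 (w = (270705/38672 + 5083)/(-23107 + 3010) = (196840481/38672)/(-20097) = (196840481/38672)*(-1/20097) = -196840481/777191184 ≈ -0.25327)
(w - 46996)/(75*(-94 - 38) + 6624) = (-196840481/777191184 - 46996)/(75*(-94 - 38) + 6624) = -36525073723745/(777191184*(75*(-132) + 6624)) = -36525073723745/(777191184*(-9900 + 6624)) = -36525073723745/777191184/(-3276) = -36525073723745/777191184*(-1/3276) = 36525073723745/2546078318784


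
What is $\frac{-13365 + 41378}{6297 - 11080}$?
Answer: $- \frac{28013}{4783} \approx -5.8568$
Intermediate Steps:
$\frac{-13365 + 41378}{6297 - 11080} = \frac{28013}{-4783} = 28013 \left(- \frac{1}{4783}\right) = - \frac{28013}{4783}$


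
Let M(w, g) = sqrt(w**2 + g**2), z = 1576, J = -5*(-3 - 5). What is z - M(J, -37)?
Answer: 1576 - sqrt(2969) ≈ 1521.5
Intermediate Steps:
J = 40 (J = -5*(-8) = 40)
M(w, g) = sqrt(g**2 + w**2)
z - M(J, -37) = 1576 - sqrt((-37)**2 + 40**2) = 1576 - sqrt(1369 + 1600) = 1576 - sqrt(2969)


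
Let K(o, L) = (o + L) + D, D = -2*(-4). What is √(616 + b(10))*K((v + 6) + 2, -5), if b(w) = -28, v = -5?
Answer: 84*√3 ≈ 145.49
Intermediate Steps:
D = 8
K(o, L) = 8 + L + o (K(o, L) = (o + L) + 8 = (L + o) + 8 = 8 + L + o)
√(616 + b(10))*K((v + 6) + 2, -5) = √(616 - 28)*(8 - 5 + ((-5 + 6) + 2)) = √588*(8 - 5 + (1 + 2)) = (14*√3)*(8 - 5 + 3) = (14*√3)*6 = 84*√3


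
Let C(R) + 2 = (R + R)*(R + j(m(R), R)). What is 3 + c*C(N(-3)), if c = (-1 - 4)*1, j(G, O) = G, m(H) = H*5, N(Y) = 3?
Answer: -527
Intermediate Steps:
m(H) = 5*H
C(R) = -2 + 12*R**2 (C(R) = -2 + (R + R)*(R + 5*R) = -2 + (2*R)*(6*R) = -2 + 12*R**2)
c = -5 (c = -5*1 = -5)
3 + c*C(N(-3)) = 3 - 5*(-2 + 12*3**2) = 3 - 5*(-2 + 12*9) = 3 - 5*(-2 + 108) = 3 - 5*106 = 3 - 530 = -527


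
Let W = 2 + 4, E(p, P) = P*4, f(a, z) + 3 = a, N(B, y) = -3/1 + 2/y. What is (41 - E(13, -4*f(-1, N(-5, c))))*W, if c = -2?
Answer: -138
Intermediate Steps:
N(B, y) = -3 + 2/y (N(B, y) = -3*1 + 2/y = -3 + 2/y)
f(a, z) = -3 + a
E(p, P) = 4*P
W = 6
(41 - E(13, -4*f(-1, N(-5, c))))*W = (41 - 4*(-4*(-3 - 1)))*6 = (41 - 4*(-4*(-4)))*6 = (41 - 4*16)*6 = (41 - 1*64)*6 = (41 - 64)*6 = -23*6 = -138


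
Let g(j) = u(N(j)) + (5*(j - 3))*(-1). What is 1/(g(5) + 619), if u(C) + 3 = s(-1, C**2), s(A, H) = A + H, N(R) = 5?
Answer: 1/630 ≈ 0.0015873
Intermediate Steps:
u(C) = -4 + C**2 (u(C) = -3 + (-1 + C**2) = -4 + C**2)
g(j) = 36 - 5*j (g(j) = (-4 + 5**2) + (5*(j - 3))*(-1) = (-4 + 25) + (5*(-3 + j))*(-1) = 21 + (-15 + 5*j)*(-1) = 21 + (15 - 5*j) = 36 - 5*j)
1/(g(5) + 619) = 1/((36 - 5*5) + 619) = 1/((36 - 25) + 619) = 1/(11 + 619) = 1/630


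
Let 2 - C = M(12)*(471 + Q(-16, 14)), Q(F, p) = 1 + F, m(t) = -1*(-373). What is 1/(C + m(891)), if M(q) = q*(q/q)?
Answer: -1/5097 ≈ -0.00019619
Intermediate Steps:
m(t) = 373
M(q) = q (M(q) = q*1 = q)
C = -5470 (C = 2 - 12*(471 + (1 - 16)) = 2 - 12*(471 - 15) = 2 - 12*456 = 2 - 1*5472 = 2 - 5472 = -5470)
1/(C + m(891)) = 1/(-5470 + 373) = 1/(-5097) = -1/5097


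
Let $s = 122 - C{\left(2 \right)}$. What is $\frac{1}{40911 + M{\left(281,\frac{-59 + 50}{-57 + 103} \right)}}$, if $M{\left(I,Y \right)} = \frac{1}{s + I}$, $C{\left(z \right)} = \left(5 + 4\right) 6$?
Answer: $\frac{349}{14277940} \approx 2.4443 \cdot 10^{-5}$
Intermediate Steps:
$C{\left(z \right)} = 54$ ($C{\left(z \right)} = 9 \cdot 6 = 54$)
$s = 68$ ($s = 122 - 54 = 68$)
$M{\left(I,Y \right)} = \frac{1}{68 + I}$
$\frac{1}{40911 + M{\left(281,\frac{-59 + 50}{-57 + 103} \right)}} = \frac{1}{40911 + \frac{1}{68 + 281}} = \frac{1}{40911 + \frac{1}{349}} = \frac{1}{\frac{14277940}{349}} = \frac{349}{14277940}$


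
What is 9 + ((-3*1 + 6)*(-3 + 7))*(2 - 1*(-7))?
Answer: 117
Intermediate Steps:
9 + ((-3*1 + 6)*(-3 + 7))*(2 - 1*(-7)) = 9 + ((-3 + 6)*4)*(2 + 7) = 9 + (3*4)*9 = 9 + 12*9 = 9 + 108 = 117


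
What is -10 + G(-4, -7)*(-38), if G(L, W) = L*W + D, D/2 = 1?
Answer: -1150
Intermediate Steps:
D = 2 (D = 2*1 = 2)
G(L, W) = 2 + L*W (G(L, W) = L*W + 2 = 2 + L*W)
-10 + G(-4, -7)*(-38) = -10 + (2 - 4*(-7))*(-38) = -10 + (2 + 28)*(-38) = -10 + 30*(-38) = -10 - 1140 = -1150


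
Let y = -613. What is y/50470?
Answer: -613/50470 ≈ -0.012146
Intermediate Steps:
y/50470 = -613/50470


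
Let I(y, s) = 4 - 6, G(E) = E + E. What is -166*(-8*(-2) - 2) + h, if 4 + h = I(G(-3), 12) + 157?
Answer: -2173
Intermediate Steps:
G(E) = 2*E
I(y, s) = -2
h = 151 (h = -4 + (-2 + 157) = -4 + 155 = 151)
-166*(-8*(-2) - 2) + h = -166*(-8*(-2) - 2) + 151 = -166*(16 - 2) + 151 = -166*14 + 151 = -2324 + 151 = -2173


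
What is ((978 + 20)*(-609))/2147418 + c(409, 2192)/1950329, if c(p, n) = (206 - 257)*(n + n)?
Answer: -39654837295/99718371441 ≈ -0.39767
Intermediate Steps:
c(p, n) = -102*n
((978 + 20)*(-609))/2147418 + c(409, 2192)/1950329 = ((978 + 20)*(-609))/2147418 - 102*2192/1950329 = (998*(-609))*(1/2147418) - 223584*1/1950329 = -607782*1/2147418 - 223584/1950329 = -14471/51129 - 223584/1950329 = -39654837295/99718371441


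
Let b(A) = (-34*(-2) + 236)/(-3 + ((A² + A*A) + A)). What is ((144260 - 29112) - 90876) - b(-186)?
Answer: 1674840512/69003 ≈ 24272.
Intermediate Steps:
b(A) = 304/(-3 + A + 2*A²) (b(A) = (68 + 236)/(-3 + ((A² + A²) + A)) = 304/(-3 + (2*A² + A)) = 304/(-3 + (A + 2*A²)) = 304/(-3 + A + 2*A²))
((144260 - 29112) - 90876) - b(-186) = ((144260 - 29112) - 90876) - 304/(-3 - 186 + 2*(-186)²) = (115148 - 90876) - 304/(-3 - 186 + 2*34596) = 24272 - 304/(-3 - 186 + 69192) = 24272 - 304/69003 = 1674840512/69003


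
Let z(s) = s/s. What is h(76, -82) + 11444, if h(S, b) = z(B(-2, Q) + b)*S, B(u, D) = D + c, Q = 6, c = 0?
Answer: 11520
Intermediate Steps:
B(u, D) = D (B(u, D) = D + 0 = D)
z(s) = 1
h(S, b) = S (h(S, b) = 1*S = S)
h(76, -82) + 11444 = 76 + 11444 = 11520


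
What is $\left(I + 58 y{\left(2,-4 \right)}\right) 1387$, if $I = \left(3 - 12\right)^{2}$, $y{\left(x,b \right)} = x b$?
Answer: $-531221$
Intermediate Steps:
$y{\left(x,b \right)} = b x$
$I = 81$ ($I = \left(3 - 12\right)^{2} = \left(-9\right)^{2} = 81$)
$\left(I + 58 y{\left(2,-4 \right)}\right) 1387 = \left(81 + 58 \left(\left(-4\right) 2\right)\right) 1387 = \left(81 + 58 \left(-8\right)\right) 1387 = \left(81 - 464\right) 1387 = \left(-383\right) 1387 = -531221$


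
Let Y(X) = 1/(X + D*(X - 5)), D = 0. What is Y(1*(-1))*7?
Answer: -7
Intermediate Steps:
Y(X) = 1/X (Y(X) = 1/(X + 0*(X - 5)) = 1/(X + 0*(-5 + X)) = 1/(X + 0) = 1/X)
Y(1*(-1))*7 = 7/(1*(-1)) = 7/(-1) = -1*7 = -7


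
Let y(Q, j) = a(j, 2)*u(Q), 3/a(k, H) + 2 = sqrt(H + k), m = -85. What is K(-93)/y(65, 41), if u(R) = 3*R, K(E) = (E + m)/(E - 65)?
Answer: -178/46215 + 89*sqrt(43)/46215 ≈ 0.0087766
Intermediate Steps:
a(k, H) = 3/(-2 + sqrt(H + k))
K(E) = (-85 + E)/(-65 + E) (K(E) = (E - 85)/(E - 65) = (-85 + E)/(-65 + E))
y(Q, j) = 9*Q/(-2 + sqrt(2 + j)) (y(Q, j) = (3/(-2 + sqrt(2 + j)))*(3*Q) = 9*Q/(-2 + sqrt(2 + j)))
K(-93)/y(65, 41) = ((-85 - 93)/(-65 - 93))/((9*65/(-2 + sqrt(2 + 41)))) = (-178/(-158))/((9*65/(-2 + sqrt(43)))) = (-1/158*(-178))/((585/(-2 + sqrt(43)))) = 89*(-2/585 + sqrt(43)/585)/79 = -178/46215 + 89*sqrt(43)/46215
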